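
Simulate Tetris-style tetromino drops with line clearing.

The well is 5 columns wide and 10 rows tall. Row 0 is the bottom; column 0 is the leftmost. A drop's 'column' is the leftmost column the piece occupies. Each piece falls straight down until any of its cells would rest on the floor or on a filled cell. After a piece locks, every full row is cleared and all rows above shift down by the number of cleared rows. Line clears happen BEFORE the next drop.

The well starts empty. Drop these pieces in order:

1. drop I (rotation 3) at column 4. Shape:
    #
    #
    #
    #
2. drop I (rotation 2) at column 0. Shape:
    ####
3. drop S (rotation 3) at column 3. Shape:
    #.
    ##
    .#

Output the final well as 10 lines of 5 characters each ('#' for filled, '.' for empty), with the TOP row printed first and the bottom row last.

Answer: .....
.....
.....
.....
...#.
...##
....#
....#
....#
....#

Derivation:
Drop 1: I rot3 at col 4 lands with bottom-row=0; cleared 0 line(s) (total 0); column heights now [0 0 0 0 4], max=4
Drop 2: I rot2 at col 0 lands with bottom-row=0; cleared 1 line(s) (total 1); column heights now [0 0 0 0 3], max=3
Drop 3: S rot3 at col 3 lands with bottom-row=3; cleared 0 line(s) (total 1); column heights now [0 0 0 6 5], max=6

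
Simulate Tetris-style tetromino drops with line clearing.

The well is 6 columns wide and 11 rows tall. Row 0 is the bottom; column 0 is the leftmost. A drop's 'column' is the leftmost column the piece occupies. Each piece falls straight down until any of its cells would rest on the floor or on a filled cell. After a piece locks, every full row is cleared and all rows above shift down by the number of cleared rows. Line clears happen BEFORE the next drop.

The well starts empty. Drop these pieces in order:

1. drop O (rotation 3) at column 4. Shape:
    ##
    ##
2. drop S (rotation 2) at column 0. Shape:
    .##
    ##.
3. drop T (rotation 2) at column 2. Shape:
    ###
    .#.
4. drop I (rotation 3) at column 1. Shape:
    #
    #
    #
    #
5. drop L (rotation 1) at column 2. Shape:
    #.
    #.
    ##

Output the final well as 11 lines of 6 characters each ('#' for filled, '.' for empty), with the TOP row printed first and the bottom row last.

Answer: ......
......
......
......
......
.##...
.##...
.###..
.####.
.#####
##..##

Derivation:
Drop 1: O rot3 at col 4 lands with bottom-row=0; cleared 0 line(s) (total 0); column heights now [0 0 0 0 2 2], max=2
Drop 2: S rot2 at col 0 lands with bottom-row=0; cleared 0 line(s) (total 0); column heights now [1 2 2 0 2 2], max=2
Drop 3: T rot2 at col 2 lands with bottom-row=1; cleared 0 line(s) (total 0); column heights now [1 2 3 3 3 2], max=3
Drop 4: I rot3 at col 1 lands with bottom-row=2; cleared 0 line(s) (total 0); column heights now [1 6 3 3 3 2], max=6
Drop 5: L rot1 at col 2 lands with bottom-row=3; cleared 0 line(s) (total 0); column heights now [1 6 6 4 3 2], max=6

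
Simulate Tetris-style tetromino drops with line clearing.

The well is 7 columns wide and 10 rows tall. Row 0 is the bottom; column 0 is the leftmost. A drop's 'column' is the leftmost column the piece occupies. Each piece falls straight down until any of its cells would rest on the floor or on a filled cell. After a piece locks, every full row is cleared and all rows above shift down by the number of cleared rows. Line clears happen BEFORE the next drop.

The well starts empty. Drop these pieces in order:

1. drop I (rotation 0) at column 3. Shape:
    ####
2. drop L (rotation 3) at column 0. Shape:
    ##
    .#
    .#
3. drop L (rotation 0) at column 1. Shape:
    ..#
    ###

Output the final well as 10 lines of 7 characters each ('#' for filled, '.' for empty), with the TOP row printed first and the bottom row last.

Answer: .......
.......
.......
.......
.......
...#...
.###...
##.....
.#.....
.#.####

Derivation:
Drop 1: I rot0 at col 3 lands with bottom-row=0; cleared 0 line(s) (total 0); column heights now [0 0 0 1 1 1 1], max=1
Drop 2: L rot3 at col 0 lands with bottom-row=0; cleared 0 line(s) (total 0); column heights now [3 3 0 1 1 1 1], max=3
Drop 3: L rot0 at col 1 lands with bottom-row=3; cleared 0 line(s) (total 0); column heights now [3 4 4 5 1 1 1], max=5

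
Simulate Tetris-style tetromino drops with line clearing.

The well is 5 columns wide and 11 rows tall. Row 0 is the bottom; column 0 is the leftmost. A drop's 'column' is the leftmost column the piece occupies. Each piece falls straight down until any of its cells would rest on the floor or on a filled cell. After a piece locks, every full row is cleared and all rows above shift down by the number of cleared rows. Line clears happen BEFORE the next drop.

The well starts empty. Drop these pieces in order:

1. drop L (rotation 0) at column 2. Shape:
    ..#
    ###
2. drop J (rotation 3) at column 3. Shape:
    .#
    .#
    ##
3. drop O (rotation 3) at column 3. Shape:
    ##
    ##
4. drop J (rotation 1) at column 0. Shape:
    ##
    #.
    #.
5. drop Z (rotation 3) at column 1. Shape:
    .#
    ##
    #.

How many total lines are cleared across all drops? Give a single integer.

Drop 1: L rot0 at col 2 lands with bottom-row=0; cleared 0 line(s) (total 0); column heights now [0 0 1 1 2], max=2
Drop 2: J rot3 at col 3 lands with bottom-row=2; cleared 0 line(s) (total 0); column heights now [0 0 1 3 5], max=5
Drop 3: O rot3 at col 3 lands with bottom-row=5; cleared 0 line(s) (total 0); column heights now [0 0 1 7 7], max=7
Drop 4: J rot1 at col 0 lands with bottom-row=0; cleared 0 line(s) (total 0); column heights now [3 3 1 7 7], max=7
Drop 5: Z rot3 at col 1 lands with bottom-row=3; cleared 0 line(s) (total 0); column heights now [3 5 6 7 7], max=7

Answer: 0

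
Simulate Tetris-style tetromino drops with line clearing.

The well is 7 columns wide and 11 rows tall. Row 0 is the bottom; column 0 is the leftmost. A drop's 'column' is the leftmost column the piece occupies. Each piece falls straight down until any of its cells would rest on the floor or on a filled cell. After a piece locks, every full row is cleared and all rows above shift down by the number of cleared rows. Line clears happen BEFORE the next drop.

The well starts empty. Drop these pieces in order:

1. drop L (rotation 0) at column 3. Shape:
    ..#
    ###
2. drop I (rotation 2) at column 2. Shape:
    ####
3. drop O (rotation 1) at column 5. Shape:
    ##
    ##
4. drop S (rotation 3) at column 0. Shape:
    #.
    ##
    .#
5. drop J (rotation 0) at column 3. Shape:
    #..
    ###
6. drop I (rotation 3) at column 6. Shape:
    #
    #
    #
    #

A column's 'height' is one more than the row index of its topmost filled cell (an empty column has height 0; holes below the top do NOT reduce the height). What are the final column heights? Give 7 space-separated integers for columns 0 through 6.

Answer: 3 2 3 7 6 6 9

Derivation:
Drop 1: L rot0 at col 3 lands with bottom-row=0; cleared 0 line(s) (total 0); column heights now [0 0 0 1 1 2 0], max=2
Drop 2: I rot2 at col 2 lands with bottom-row=2; cleared 0 line(s) (total 0); column heights now [0 0 3 3 3 3 0], max=3
Drop 3: O rot1 at col 5 lands with bottom-row=3; cleared 0 line(s) (total 0); column heights now [0 0 3 3 3 5 5], max=5
Drop 4: S rot3 at col 0 lands with bottom-row=0; cleared 0 line(s) (total 0); column heights now [3 2 3 3 3 5 5], max=5
Drop 5: J rot0 at col 3 lands with bottom-row=5; cleared 0 line(s) (total 0); column heights now [3 2 3 7 6 6 5], max=7
Drop 6: I rot3 at col 6 lands with bottom-row=5; cleared 0 line(s) (total 0); column heights now [3 2 3 7 6 6 9], max=9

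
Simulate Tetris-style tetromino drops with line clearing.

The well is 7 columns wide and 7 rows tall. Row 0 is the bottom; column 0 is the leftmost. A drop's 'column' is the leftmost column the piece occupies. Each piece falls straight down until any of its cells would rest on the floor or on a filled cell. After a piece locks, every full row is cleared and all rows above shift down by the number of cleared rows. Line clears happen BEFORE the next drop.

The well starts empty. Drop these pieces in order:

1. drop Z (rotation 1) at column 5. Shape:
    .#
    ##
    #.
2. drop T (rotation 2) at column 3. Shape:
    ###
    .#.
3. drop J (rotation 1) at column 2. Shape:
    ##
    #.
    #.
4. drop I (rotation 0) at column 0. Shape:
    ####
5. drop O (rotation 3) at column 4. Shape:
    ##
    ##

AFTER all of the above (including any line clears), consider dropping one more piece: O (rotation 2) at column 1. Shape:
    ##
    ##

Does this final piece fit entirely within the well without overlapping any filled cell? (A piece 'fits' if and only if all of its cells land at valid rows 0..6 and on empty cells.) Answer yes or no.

Drop 1: Z rot1 at col 5 lands with bottom-row=0; cleared 0 line(s) (total 0); column heights now [0 0 0 0 0 2 3], max=3
Drop 2: T rot2 at col 3 lands with bottom-row=1; cleared 0 line(s) (total 0); column heights now [0 0 0 3 3 3 3], max=3
Drop 3: J rot1 at col 2 lands with bottom-row=1; cleared 0 line(s) (total 0); column heights now [0 0 4 4 3 3 3], max=4
Drop 4: I rot0 at col 0 lands with bottom-row=4; cleared 0 line(s) (total 0); column heights now [5 5 5 5 3 3 3], max=5
Drop 5: O rot3 at col 4 lands with bottom-row=3; cleared 0 line(s) (total 0); column heights now [5 5 5 5 5 5 3], max=5
Test piece O rot2 at col 1 (width 2): heights before test = [5 5 5 5 5 5 3]; fits = True

Answer: yes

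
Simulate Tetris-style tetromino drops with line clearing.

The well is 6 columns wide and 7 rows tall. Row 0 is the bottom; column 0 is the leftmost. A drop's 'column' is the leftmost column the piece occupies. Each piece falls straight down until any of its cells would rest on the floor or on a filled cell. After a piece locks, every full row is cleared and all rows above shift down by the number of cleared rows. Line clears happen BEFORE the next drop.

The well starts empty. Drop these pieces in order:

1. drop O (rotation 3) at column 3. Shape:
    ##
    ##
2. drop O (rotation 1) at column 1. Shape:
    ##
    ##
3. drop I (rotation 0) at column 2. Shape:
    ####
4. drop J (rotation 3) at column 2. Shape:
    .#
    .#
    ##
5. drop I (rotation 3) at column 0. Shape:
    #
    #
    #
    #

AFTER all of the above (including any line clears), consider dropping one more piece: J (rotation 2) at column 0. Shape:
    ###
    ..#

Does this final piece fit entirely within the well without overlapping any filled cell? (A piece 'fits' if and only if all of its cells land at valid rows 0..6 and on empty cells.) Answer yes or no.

Drop 1: O rot3 at col 3 lands with bottom-row=0; cleared 0 line(s) (total 0); column heights now [0 0 0 2 2 0], max=2
Drop 2: O rot1 at col 1 lands with bottom-row=0; cleared 0 line(s) (total 0); column heights now [0 2 2 2 2 0], max=2
Drop 3: I rot0 at col 2 lands with bottom-row=2; cleared 0 line(s) (total 0); column heights now [0 2 3 3 3 3], max=3
Drop 4: J rot3 at col 2 lands with bottom-row=3; cleared 0 line(s) (total 0); column heights now [0 2 4 6 3 3], max=6
Drop 5: I rot3 at col 0 lands with bottom-row=0; cleared 0 line(s) (total 0); column heights now [4 2 4 6 3 3], max=6
Test piece J rot2 at col 0 (width 3): heights before test = [4 2 4 6 3 3]; fits = True

Answer: yes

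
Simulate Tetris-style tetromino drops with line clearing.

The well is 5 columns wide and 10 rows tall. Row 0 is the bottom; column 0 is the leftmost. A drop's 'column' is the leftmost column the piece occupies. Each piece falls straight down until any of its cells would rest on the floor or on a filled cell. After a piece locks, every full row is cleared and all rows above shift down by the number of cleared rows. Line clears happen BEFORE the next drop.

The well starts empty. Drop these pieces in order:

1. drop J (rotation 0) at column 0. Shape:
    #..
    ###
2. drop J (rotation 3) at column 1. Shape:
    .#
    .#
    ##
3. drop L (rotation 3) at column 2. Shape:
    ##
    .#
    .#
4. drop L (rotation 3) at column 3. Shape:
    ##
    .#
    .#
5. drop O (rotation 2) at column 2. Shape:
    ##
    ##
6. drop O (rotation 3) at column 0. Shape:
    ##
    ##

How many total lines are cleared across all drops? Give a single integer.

Answer: 1

Derivation:
Drop 1: J rot0 at col 0 lands with bottom-row=0; cleared 0 line(s) (total 0); column heights now [2 1 1 0 0], max=2
Drop 2: J rot3 at col 1 lands with bottom-row=1; cleared 0 line(s) (total 0); column heights now [2 2 4 0 0], max=4
Drop 3: L rot3 at col 2 lands with bottom-row=2; cleared 0 line(s) (total 0); column heights now [2 2 5 5 0], max=5
Drop 4: L rot3 at col 3 lands with bottom-row=3; cleared 0 line(s) (total 0); column heights now [2 2 5 6 6], max=6
Drop 5: O rot2 at col 2 lands with bottom-row=6; cleared 0 line(s) (total 0); column heights now [2 2 8 8 6], max=8
Drop 6: O rot3 at col 0 lands with bottom-row=2; cleared 1 line(s) (total 1); column heights now [3 3 7 7 5], max=7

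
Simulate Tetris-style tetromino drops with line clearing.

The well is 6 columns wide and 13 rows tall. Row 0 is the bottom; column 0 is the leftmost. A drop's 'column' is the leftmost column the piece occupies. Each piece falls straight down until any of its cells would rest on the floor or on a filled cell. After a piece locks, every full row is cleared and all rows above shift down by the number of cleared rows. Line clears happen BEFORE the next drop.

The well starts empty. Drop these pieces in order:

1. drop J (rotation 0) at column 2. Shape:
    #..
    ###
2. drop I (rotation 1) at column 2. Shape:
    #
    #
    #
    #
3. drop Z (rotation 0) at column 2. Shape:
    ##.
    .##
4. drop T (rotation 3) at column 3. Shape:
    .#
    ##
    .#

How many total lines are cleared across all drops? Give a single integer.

Drop 1: J rot0 at col 2 lands with bottom-row=0; cleared 0 line(s) (total 0); column heights now [0 0 2 1 1 0], max=2
Drop 2: I rot1 at col 2 lands with bottom-row=2; cleared 0 line(s) (total 0); column heights now [0 0 6 1 1 0], max=6
Drop 3: Z rot0 at col 2 lands with bottom-row=5; cleared 0 line(s) (total 0); column heights now [0 0 7 7 6 0], max=7
Drop 4: T rot3 at col 3 lands with bottom-row=6; cleared 0 line(s) (total 0); column heights now [0 0 7 8 9 0], max=9

Answer: 0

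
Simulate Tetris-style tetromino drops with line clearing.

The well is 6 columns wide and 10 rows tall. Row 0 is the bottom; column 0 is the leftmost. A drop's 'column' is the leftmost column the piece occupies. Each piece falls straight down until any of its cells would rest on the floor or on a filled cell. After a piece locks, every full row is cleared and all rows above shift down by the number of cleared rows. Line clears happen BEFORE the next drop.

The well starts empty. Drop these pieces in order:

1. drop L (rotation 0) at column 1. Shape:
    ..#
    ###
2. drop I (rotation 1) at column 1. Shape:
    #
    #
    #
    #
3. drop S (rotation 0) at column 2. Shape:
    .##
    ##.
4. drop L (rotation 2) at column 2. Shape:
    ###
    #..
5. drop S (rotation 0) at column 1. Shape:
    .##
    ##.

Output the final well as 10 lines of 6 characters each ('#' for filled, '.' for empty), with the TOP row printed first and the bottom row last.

Drop 1: L rot0 at col 1 lands with bottom-row=0; cleared 0 line(s) (total 0); column heights now [0 1 1 2 0 0], max=2
Drop 2: I rot1 at col 1 lands with bottom-row=1; cleared 0 line(s) (total 0); column heights now [0 5 1 2 0 0], max=5
Drop 3: S rot0 at col 2 lands with bottom-row=2; cleared 0 line(s) (total 0); column heights now [0 5 3 4 4 0], max=5
Drop 4: L rot2 at col 2 lands with bottom-row=3; cleared 0 line(s) (total 0); column heights now [0 5 5 5 5 0], max=5
Drop 5: S rot0 at col 1 lands with bottom-row=5; cleared 0 line(s) (total 0); column heights now [0 6 7 7 5 0], max=7

Answer: ......
......
......
..##..
.##...
.####.
.####.
.###..
.#.#..
.###..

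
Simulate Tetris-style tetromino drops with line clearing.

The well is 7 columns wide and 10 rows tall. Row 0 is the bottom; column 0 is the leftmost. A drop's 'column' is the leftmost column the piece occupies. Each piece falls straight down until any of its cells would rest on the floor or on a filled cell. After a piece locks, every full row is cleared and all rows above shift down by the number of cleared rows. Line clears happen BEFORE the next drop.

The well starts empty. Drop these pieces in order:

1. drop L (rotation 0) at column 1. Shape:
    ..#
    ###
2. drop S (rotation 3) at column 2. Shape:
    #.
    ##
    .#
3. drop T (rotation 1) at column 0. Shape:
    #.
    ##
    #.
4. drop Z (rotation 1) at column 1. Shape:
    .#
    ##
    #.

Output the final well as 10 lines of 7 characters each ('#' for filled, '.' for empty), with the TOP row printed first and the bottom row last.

Drop 1: L rot0 at col 1 lands with bottom-row=0; cleared 0 line(s) (total 0); column heights now [0 1 1 2 0 0 0], max=2
Drop 2: S rot3 at col 2 lands with bottom-row=2; cleared 0 line(s) (total 0); column heights now [0 1 5 4 0 0 0], max=5
Drop 3: T rot1 at col 0 lands with bottom-row=0; cleared 0 line(s) (total 0); column heights now [3 2 5 4 0 0 0], max=5
Drop 4: Z rot1 at col 1 lands with bottom-row=4; cleared 0 line(s) (total 0); column heights now [3 6 7 4 0 0 0], max=7

Answer: .......
.......
.......
..#....
.##....
.##....
..##...
#..#...
##.#...
####...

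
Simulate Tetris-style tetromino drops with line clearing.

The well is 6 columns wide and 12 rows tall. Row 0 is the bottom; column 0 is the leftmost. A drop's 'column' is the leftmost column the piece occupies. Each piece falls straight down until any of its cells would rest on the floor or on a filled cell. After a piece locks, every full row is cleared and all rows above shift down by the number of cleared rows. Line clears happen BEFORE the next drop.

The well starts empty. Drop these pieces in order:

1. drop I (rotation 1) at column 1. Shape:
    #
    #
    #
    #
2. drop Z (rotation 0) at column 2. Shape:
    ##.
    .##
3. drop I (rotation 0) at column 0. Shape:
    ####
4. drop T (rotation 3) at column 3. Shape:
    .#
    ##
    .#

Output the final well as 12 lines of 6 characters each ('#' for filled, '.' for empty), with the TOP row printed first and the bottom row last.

Drop 1: I rot1 at col 1 lands with bottom-row=0; cleared 0 line(s) (total 0); column heights now [0 4 0 0 0 0], max=4
Drop 2: Z rot0 at col 2 lands with bottom-row=0; cleared 0 line(s) (total 0); column heights now [0 4 2 2 1 0], max=4
Drop 3: I rot0 at col 0 lands with bottom-row=4; cleared 0 line(s) (total 0); column heights now [5 5 5 5 1 0], max=5
Drop 4: T rot3 at col 3 lands with bottom-row=4; cleared 0 line(s) (total 0); column heights now [5 5 5 6 7 0], max=7

Answer: ......
......
......
......
......
....#.
...##.
#####.
.#....
.#....
.###..
.#.##.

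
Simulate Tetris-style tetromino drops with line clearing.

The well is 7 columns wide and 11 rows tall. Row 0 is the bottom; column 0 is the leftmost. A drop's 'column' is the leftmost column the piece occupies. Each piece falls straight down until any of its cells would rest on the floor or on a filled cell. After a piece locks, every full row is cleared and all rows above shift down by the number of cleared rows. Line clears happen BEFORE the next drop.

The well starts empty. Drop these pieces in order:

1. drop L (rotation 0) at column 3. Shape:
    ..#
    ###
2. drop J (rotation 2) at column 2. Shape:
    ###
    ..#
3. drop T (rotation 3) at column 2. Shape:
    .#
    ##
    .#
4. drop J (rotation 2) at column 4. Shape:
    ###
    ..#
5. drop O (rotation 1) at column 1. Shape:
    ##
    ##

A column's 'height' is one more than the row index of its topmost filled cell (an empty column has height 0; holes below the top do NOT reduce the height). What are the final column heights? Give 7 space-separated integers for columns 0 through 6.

Answer: 0 7 7 6 4 4 4

Derivation:
Drop 1: L rot0 at col 3 lands with bottom-row=0; cleared 0 line(s) (total 0); column heights now [0 0 0 1 1 2 0], max=2
Drop 2: J rot2 at col 2 lands with bottom-row=1; cleared 0 line(s) (total 0); column heights now [0 0 3 3 3 2 0], max=3
Drop 3: T rot3 at col 2 lands with bottom-row=3; cleared 0 line(s) (total 0); column heights now [0 0 5 6 3 2 0], max=6
Drop 4: J rot2 at col 4 lands with bottom-row=2; cleared 0 line(s) (total 0); column heights now [0 0 5 6 4 4 4], max=6
Drop 5: O rot1 at col 1 lands with bottom-row=5; cleared 0 line(s) (total 0); column heights now [0 7 7 6 4 4 4], max=7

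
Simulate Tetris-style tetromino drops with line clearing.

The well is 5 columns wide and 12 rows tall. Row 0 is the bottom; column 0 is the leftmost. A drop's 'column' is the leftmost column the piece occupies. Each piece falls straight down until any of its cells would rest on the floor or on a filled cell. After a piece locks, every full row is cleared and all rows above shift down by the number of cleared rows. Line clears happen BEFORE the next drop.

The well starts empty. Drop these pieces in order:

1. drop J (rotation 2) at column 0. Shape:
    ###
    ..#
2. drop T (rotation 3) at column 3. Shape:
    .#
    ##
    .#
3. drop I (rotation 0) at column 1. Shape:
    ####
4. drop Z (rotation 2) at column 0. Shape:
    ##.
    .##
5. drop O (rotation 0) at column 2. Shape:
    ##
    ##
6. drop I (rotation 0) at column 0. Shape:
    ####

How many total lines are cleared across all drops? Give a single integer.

Drop 1: J rot2 at col 0 lands with bottom-row=0; cleared 0 line(s) (total 0); column heights now [2 2 2 0 0], max=2
Drop 2: T rot3 at col 3 lands with bottom-row=0; cleared 1 line(s) (total 1); column heights now [0 0 1 0 2], max=2
Drop 3: I rot0 at col 1 lands with bottom-row=2; cleared 0 line(s) (total 1); column heights now [0 3 3 3 3], max=3
Drop 4: Z rot2 at col 0 lands with bottom-row=3; cleared 0 line(s) (total 1); column heights now [5 5 4 3 3], max=5
Drop 5: O rot0 at col 2 lands with bottom-row=4; cleared 0 line(s) (total 1); column heights now [5 5 6 6 3], max=6
Drop 6: I rot0 at col 0 lands with bottom-row=6; cleared 0 line(s) (total 1); column heights now [7 7 7 7 3], max=7

Answer: 1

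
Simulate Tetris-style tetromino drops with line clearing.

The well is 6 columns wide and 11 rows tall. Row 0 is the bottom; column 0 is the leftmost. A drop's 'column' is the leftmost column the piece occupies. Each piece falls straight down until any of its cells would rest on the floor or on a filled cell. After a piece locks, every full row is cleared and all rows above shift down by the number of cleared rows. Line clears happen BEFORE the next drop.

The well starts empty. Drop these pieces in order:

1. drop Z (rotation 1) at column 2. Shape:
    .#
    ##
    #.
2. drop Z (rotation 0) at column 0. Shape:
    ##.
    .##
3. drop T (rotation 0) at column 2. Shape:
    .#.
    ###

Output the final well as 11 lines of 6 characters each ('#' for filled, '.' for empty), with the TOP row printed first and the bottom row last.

Answer: ......
......
......
......
......
......
...#..
#####.
.###..
..##..
..#...

Derivation:
Drop 1: Z rot1 at col 2 lands with bottom-row=0; cleared 0 line(s) (total 0); column heights now [0 0 2 3 0 0], max=3
Drop 2: Z rot0 at col 0 lands with bottom-row=2; cleared 0 line(s) (total 0); column heights now [4 4 3 3 0 0], max=4
Drop 3: T rot0 at col 2 lands with bottom-row=3; cleared 0 line(s) (total 0); column heights now [4 4 4 5 4 0], max=5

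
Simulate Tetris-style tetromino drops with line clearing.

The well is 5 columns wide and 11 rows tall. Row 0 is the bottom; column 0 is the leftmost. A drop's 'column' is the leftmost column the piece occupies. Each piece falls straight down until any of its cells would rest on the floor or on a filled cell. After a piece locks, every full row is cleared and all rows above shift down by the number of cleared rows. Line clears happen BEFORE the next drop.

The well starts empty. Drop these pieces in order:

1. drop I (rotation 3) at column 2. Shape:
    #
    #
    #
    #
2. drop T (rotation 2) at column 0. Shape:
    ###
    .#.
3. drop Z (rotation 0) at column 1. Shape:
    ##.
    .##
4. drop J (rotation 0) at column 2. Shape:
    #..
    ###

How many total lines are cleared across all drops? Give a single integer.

Drop 1: I rot3 at col 2 lands with bottom-row=0; cleared 0 line(s) (total 0); column heights now [0 0 4 0 0], max=4
Drop 2: T rot2 at col 0 lands with bottom-row=3; cleared 0 line(s) (total 0); column heights now [5 5 5 0 0], max=5
Drop 3: Z rot0 at col 1 lands with bottom-row=5; cleared 0 line(s) (total 0); column heights now [5 7 7 6 0], max=7
Drop 4: J rot0 at col 2 lands with bottom-row=7; cleared 0 line(s) (total 0); column heights now [5 7 9 8 8], max=9

Answer: 0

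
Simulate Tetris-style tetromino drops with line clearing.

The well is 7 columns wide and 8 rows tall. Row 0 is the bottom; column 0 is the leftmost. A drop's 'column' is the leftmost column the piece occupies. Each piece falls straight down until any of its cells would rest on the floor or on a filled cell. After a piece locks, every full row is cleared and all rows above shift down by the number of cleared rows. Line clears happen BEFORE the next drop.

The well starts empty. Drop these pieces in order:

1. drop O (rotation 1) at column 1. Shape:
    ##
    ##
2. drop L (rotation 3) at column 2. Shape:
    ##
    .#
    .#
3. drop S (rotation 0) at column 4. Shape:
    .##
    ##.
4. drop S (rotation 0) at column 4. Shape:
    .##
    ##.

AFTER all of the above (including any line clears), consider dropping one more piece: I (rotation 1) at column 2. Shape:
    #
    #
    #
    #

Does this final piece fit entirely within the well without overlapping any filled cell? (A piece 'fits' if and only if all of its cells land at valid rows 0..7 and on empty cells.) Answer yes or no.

Answer: yes

Derivation:
Drop 1: O rot1 at col 1 lands with bottom-row=0; cleared 0 line(s) (total 0); column heights now [0 2 2 0 0 0 0], max=2
Drop 2: L rot3 at col 2 lands with bottom-row=0; cleared 0 line(s) (total 0); column heights now [0 2 3 3 0 0 0], max=3
Drop 3: S rot0 at col 4 lands with bottom-row=0; cleared 0 line(s) (total 0); column heights now [0 2 3 3 1 2 2], max=3
Drop 4: S rot0 at col 4 lands with bottom-row=2; cleared 0 line(s) (total 0); column heights now [0 2 3 3 3 4 4], max=4
Test piece I rot1 at col 2 (width 1): heights before test = [0 2 3 3 3 4 4]; fits = True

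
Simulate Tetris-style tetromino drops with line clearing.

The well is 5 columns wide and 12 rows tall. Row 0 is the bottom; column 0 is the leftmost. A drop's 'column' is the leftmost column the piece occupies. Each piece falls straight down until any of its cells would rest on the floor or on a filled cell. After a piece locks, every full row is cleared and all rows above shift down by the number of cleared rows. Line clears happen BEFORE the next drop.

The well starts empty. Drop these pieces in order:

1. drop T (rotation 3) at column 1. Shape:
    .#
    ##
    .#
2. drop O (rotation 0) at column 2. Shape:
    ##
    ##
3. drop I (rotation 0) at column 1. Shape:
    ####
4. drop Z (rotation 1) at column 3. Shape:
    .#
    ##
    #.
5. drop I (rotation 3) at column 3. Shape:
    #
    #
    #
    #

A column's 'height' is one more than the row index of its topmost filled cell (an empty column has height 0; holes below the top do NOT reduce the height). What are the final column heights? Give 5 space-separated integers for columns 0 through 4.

Drop 1: T rot3 at col 1 lands with bottom-row=0; cleared 0 line(s) (total 0); column heights now [0 2 3 0 0], max=3
Drop 2: O rot0 at col 2 lands with bottom-row=3; cleared 0 line(s) (total 0); column heights now [0 2 5 5 0], max=5
Drop 3: I rot0 at col 1 lands with bottom-row=5; cleared 0 line(s) (total 0); column heights now [0 6 6 6 6], max=6
Drop 4: Z rot1 at col 3 lands with bottom-row=6; cleared 0 line(s) (total 0); column heights now [0 6 6 8 9], max=9
Drop 5: I rot3 at col 3 lands with bottom-row=8; cleared 0 line(s) (total 0); column heights now [0 6 6 12 9], max=12

Answer: 0 6 6 12 9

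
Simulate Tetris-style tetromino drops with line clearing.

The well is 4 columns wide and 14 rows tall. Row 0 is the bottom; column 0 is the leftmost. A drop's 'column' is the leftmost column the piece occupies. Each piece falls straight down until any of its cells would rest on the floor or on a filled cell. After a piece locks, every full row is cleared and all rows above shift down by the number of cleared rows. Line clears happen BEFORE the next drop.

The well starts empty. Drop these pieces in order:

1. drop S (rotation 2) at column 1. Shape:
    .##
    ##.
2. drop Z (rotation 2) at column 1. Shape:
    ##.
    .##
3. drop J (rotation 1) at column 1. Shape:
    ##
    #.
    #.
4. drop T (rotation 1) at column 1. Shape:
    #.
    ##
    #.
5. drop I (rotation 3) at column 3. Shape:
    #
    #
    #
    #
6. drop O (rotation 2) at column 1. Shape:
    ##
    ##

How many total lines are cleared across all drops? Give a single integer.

Drop 1: S rot2 at col 1 lands with bottom-row=0; cleared 0 line(s) (total 0); column heights now [0 1 2 2], max=2
Drop 2: Z rot2 at col 1 lands with bottom-row=2; cleared 0 line(s) (total 0); column heights now [0 4 4 3], max=4
Drop 3: J rot1 at col 1 lands with bottom-row=4; cleared 0 line(s) (total 0); column heights now [0 7 7 3], max=7
Drop 4: T rot1 at col 1 lands with bottom-row=7; cleared 0 line(s) (total 0); column heights now [0 10 9 3], max=10
Drop 5: I rot3 at col 3 lands with bottom-row=3; cleared 0 line(s) (total 0); column heights now [0 10 9 7], max=10
Drop 6: O rot2 at col 1 lands with bottom-row=10; cleared 0 line(s) (total 0); column heights now [0 12 12 7], max=12

Answer: 0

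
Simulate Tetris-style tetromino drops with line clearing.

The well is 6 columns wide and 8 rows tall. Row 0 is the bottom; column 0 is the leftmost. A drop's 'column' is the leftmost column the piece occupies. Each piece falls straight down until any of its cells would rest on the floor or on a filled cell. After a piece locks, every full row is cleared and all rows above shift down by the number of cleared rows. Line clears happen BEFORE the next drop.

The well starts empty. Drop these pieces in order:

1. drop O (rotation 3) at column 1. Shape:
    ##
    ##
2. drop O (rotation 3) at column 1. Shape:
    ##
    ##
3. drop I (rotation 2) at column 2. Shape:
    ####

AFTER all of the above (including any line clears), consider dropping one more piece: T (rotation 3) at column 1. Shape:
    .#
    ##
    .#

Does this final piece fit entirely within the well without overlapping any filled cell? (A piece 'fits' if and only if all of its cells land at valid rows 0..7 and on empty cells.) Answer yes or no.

Drop 1: O rot3 at col 1 lands with bottom-row=0; cleared 0 line(s) (total 0); column heights now [0 2 2 0 0 0], max=2
Drop 2: O rot3 at col 1 lands with bottom-row=2; cleared 0 line(s) (total 0); column heights now [0 4 4 0 0 0], max=4
Drop 3: I rot2 at col 2 lands with bottom-row=4; cleared 0 line(s) (total 0); column heights now [0 4 5 5 5 5], max=5
Test piece T rot3 at col 1 (width 2): heights before test = [0 4 5 5 5 5]; fits = True

Answer: yes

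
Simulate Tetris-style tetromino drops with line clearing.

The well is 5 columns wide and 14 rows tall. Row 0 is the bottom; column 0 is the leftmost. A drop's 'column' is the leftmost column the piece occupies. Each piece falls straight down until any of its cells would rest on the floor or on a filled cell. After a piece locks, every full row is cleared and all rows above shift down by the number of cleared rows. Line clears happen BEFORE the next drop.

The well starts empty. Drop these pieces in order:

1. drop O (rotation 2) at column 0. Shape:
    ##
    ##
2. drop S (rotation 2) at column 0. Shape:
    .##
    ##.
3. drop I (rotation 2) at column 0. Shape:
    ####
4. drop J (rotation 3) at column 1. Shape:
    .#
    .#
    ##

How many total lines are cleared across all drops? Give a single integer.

Answer: 0

Derivation:
Drop 1: O rot2 at col 0 lands with bottom-row=0; cleared 0 line(s) (total 0); column heights now [2 2 0 0 0], max=2
Drop 2: S rot2 at col 0 lands with bottom-row=2; cleared 0 line(s) (total 0); column heights now [3 4 4 0 0], max=4
Drop 3: I rot2 at col 0 lands with bottom-row=4; cleared 0 line(s) (total 0); column heights now [5 5 5 5 0], max=5
Drop 4: J rot3 at col 1 lands with bottom-row=5; cleared 0 line(s) (total 0); column heights now [5 6 8 5 0], max=8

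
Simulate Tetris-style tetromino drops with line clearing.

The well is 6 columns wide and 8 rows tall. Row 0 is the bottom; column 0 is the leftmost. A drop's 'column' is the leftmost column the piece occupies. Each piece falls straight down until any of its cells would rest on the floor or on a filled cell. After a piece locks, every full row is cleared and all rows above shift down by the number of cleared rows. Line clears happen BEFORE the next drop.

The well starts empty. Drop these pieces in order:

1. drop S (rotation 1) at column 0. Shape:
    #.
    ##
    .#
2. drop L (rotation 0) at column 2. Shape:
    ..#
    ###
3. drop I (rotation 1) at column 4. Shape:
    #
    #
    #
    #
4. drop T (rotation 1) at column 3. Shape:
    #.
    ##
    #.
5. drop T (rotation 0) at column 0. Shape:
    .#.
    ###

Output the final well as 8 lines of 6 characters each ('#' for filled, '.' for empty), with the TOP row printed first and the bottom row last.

Drop 1: S rot1 at col 0 lands with bottom-row=0; cleared 0 line(s) (total 0); column heights now [3 2 0 0 0 0], max=3
Drop 2: L rot0 at col 2 lands with bottom-row=0; cleared 0 line(s) (total 0); column heights now [3 2 1 1 2 0], max=3
Drop 3: I rot1 at col 4 lands with bottom-row=2; cleared 0 line(s) (total 0); column heights now [3 2 1 1 6 0], max=6
Drop 4: T rot1 at col 3 lands with bottom-row=5; cleared 0 line(s) (total 0); column heights now [3 2 1 8 7 0], max=8
Drop 5: T rot0 at col 0 lands with bottom-row=3; cleared 0 line(s) (total 0); column heights now [4 5 4 8 7 0], max=8

Answer: ...#..
...##.
...##.
.#..#.
###.#.
#...#.
##..#.
.####.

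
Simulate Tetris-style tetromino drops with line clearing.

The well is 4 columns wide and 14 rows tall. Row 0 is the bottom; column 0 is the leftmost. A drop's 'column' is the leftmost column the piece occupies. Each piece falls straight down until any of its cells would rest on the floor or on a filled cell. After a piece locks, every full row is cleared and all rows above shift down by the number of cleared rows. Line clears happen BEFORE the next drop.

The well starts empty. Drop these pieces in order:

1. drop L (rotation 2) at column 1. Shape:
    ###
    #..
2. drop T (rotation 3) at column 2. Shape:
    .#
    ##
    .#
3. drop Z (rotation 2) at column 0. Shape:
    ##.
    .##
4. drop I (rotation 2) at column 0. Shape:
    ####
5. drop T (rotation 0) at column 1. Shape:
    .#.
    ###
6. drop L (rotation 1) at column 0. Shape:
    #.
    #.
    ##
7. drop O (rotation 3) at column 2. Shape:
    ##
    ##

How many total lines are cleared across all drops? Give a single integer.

Answer: 1

Derivation:
Drop 1: L rot2 at col 1 lands with bottom-row=0; cleared 0 line(s) (total 0); column heights now [0 2 2 2], max=2
Drop 2: T rot3 at col 2 lands with bottom-row=2; cleared 0 line(s) (total 0); column heights now [0 2 4 5], max=5
Drop 3: Z rot2 at col 0 lands with bottom-row=4; cleared 0 line(s) (total 0); column heights now [6 6 5 5], max=6
Drop 4: I rot2 at col 0 lands with bottom-row=6; cleared 1 line(s) (total 1); column heights now [6 6 5 5], max=6
Drop 5: T rot0 at col 1 lands with bottom-row=6; cleared 0 line(s) (total 1); column heights now [6 7 8 7], max=8
Drop 6: L rot1 at col 0 lands with bottom-row=7; cleared 0 line(s) (total 1); column heights now [10 8 8 7], max=10
Drop 7: O rot3 at col 2 lands with bottom-row=8; cleared 0 line(s) (total 1); column heights now [10 8 10 10], max=10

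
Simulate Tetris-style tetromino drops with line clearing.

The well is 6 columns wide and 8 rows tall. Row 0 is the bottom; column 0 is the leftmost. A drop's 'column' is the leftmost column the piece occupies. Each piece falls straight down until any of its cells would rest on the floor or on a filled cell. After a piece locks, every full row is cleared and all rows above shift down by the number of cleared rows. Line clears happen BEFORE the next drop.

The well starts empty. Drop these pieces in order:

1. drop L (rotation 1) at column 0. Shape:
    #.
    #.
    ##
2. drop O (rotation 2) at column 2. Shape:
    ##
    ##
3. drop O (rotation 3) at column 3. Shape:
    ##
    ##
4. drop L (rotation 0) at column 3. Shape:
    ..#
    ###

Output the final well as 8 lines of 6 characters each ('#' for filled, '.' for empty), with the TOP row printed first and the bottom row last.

Drop 1: L rot1 at col 0 lands with bottom-row=0; cleared 0 line(s) (total 0); column heights now [3 1 0 0 0 0], max=3
Drop 2: O rot2 at col 2 lands with bottom-row=0; cleared 0 line(s) (total 0); column heights now [3 1 2 2 0 0], max=3
Drop 3: O rot3 at col 3 lands with bottom-row=2; cleared 0 line(s) (total 0); column heights now [3 1 2 4 4 0], max=4
Drop 4: L rot0 at col 3 lands with bottom-row=4; cleared 0 line(s) (total 0); column heights now [3 1 2 5 5 6], max=6

Answer: ......
......
.....#
...###
...##.
#..##.
#.##..
####..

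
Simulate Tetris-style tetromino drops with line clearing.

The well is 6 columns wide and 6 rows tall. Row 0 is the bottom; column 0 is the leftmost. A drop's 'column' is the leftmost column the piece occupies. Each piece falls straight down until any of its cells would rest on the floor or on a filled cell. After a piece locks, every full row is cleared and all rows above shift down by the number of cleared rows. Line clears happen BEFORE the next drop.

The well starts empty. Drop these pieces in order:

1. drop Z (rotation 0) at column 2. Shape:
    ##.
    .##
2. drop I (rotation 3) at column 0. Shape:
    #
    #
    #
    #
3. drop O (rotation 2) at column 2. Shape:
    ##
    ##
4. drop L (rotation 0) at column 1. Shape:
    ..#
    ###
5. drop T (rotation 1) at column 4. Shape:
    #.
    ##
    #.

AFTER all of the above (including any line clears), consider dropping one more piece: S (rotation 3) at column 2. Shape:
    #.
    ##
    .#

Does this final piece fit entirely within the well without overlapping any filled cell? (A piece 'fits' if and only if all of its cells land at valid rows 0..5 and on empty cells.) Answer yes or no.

Answer: no

Derivation:
Drop 1: Z rot0 at col 2 lands with bottom-row=0; cleared 0 line(s) (total 0); column heights now [0 0 2 2 1 0], max=2
Drop 2: I rot3 at col 0 lands with bottom-row=0; cleared 0 line(s) (total 0); column heights now [4 0 2 2 1 0], max=4
Drop 3: O rot2 at col 2 lands with bottom-row=2; cleared 0 line(s) (total 0); column heights now [4 0 4 4 1 0], max=4
Drop 4: L rot0 at col 1 lands with bottom-row=4; cleared 0 line(s) (total 0); column heights now [4 5 5 6 1 0], max=6
Drop 5: T rot1 at col 4 lands with bottom-row=1; cleared 0 line(s) (total 0); column heights now [4 5 5 6 4 3], max=6
Test piece S rot3 at col 2 (width 2): heights before test = [4 5 5 6 4 3]; fits = False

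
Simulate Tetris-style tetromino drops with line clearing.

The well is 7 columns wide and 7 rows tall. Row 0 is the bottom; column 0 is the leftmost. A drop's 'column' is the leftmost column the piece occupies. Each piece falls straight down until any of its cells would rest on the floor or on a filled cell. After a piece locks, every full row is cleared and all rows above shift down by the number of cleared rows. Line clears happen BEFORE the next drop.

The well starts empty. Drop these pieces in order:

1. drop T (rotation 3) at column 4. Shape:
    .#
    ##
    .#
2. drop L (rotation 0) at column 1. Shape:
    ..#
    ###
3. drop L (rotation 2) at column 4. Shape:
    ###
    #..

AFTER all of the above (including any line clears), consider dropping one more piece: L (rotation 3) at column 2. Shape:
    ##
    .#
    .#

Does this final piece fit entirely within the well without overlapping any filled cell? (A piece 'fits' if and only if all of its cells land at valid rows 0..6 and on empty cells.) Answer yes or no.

Drop 1: T rot3 at col 4 lands with bottom-row=0; cleared 0 line(s) (total 0); column heights now [0 0 0 0 2 3 0], max=3
Drop 2: L rot0 at col 1 lands with bottom-row=0; cleared 0 line(s) (total 0); column heights now [0 1 1 2 2 3 0], max=3
Drop 3: L rot2 at col 4 lands with bottom-row=2; cleared 0 line(s) (total 0); column heights now [0 1 1 2 4 4 4], max=4
Test piece L rot3 at col 2 (width 2): heights before test = [0 1 1 2 4 4 4]; fits = True

Answer: yes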